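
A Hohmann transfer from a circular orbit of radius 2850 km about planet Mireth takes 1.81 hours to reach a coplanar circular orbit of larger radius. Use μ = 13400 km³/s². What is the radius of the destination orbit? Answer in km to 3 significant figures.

r₂ = 4880 km

Transfer time t = 1.81 hours = 6516 s, and t = π√(a_t³/μ).
So a_t = (μ t²/π²)^(1/3) = (13400 × (6516)² / π²)^(1/3) = 3863.0 km.
Since a_t = (r₁ + r₂)/2, r₂ = 2a_t − r₁ = 2×3863.0 − 2850 = 4876 km.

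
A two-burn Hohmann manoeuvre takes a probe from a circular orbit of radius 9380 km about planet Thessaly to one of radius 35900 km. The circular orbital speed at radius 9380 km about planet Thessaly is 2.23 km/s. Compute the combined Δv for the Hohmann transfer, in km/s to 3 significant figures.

From the circular-orbit relation v² = μ/r at r = 9380 km: μ = v²r = (2.23)² × 9380 = 46645.8 km³/s².
The Hohmann ellipse has a_t = (r₁ + r₂)/2 = 22640 km.
Circular speed at r₁: v₁ = √(μ/r₁) = √(46645.8/9380) = 2.2300 km/s.
Transfer-orbit speed at r₁ (v² = μ(2/r − 1/a)): v_p = √[μ(2/r₁ − 1/a_t)] = 2.8081 km/s.
First burn Δv₁ = |v_p − v₁| = 0.5781 km/s.
Circular speed at r₂: v₂ = √(μ/r₂) = 1.1399 km/s.
Transfer-orbit speed at r₂: v_a = √[μ(2/r₂ − 1/a_t)] = 0.73371 km/s.
Second burn Δv₂ = |v₂ − v_a| = 0.4062 km/s.
Δv = Δv₁ + Δv₂ = 0.5781 + 0.4062 = 0.9843 km/s.

Δv = 0.984 km/s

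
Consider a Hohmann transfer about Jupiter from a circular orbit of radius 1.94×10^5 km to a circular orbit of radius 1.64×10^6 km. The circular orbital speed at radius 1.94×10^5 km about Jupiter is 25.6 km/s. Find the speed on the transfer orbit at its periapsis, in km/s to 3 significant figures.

From the circular-orbit relation v² = μ/r at r = 1.94×10^5 km: μ = v²r = (25.6)² × 1.94×10^5 = 1.27140×10^8 km³/s².
The Hohmann ellipse has a_t = (r₁ + r₂)/2 = 9.170×10^5 km.
At periapsis, r = 1.940×10^5 km.
Applying v² = μ(2/r − 1/a_t): v = 34.24 km/s.

v = 34.2 km/s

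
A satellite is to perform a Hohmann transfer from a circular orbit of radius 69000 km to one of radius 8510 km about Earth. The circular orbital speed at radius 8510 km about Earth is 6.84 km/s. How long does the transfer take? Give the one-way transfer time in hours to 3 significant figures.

From the circular-orbit relation v² = μ/r at r = 8510 km: μ = v²r = (6.84)² × 8510 = 3.98145×10^5 km³/s².
The Hohmann ellipse has a_t = (r₁ + r₂)/2 = 38755 km.
By Kepler's third law the transfer-orbit period is T = 2π√(a_t³/μ), so t = T/2 = 37990 s.
Converting: 37990 s ÷ 3600 s/hour = 10.6 hours.

t = 10.6 hours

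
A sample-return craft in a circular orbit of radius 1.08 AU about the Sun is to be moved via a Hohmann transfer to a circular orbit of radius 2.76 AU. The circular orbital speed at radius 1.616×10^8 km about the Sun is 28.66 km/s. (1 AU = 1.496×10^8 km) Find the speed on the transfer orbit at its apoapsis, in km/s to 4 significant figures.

v = 13.45 km/s

From the circular-orbit relation v² = μ/r at r = 1.616×10^8 km: μ = v²r = (28.66)² × 1.616×10^8 = 1.32738×10^11 km³/s².
In km: r₁ = 1.08 × 1.496×10^8 = 1.61568×10^8 km; r₂ = 2.76 × 1.496×10^8 = 4.12896×10^8 km.
Transfer-ellipse semi-major axis a_t = (r₁ + r₂)/2 = (1.61568×10^8 + 4.12896×10^8)/2 = 2.87232×10^8 km.
At apoapsis, r = 4.12896×10^8 km.
From the vis-viva equation, v = √[μ(2/r − 1/a_t)] = 13.45 km/s.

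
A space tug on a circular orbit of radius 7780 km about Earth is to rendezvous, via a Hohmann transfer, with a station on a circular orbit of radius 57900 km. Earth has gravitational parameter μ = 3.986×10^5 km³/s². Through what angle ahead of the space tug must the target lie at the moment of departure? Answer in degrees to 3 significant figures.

Semi-major axis of the transfer orbit: a_t = (7780 + 57900)/2 = 32840 km.
The half-period of the transfer ellipse is t = π√(a_t³/μ) = 29610 s.
The target's mean motion on its circular orbit is ω₂ = √(μ/r₂³) = 4.532×10^-5 rad/s.
Angle swept by the target during transfer: ω₂·t = 1.342 rad = 76.89°.
Arrival is 180° from departure on the ellipse, so φ = 180° − 76.89° = 103°.

φ = 103°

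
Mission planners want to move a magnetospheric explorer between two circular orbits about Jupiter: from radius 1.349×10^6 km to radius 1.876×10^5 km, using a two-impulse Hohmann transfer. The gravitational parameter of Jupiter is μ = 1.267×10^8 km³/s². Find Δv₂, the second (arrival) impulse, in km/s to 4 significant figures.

Semi-major axis of the transfer orbit: a_t = (1.349×10^6 + 1.876×10^5)/2 = 7.683×10^5 km.
Circular speed at r = 1.876×10^5 km: v_c = √(μ/r) = 25.988 km/s.
Transfer-orbit speed at the same r (vis-viva, a = a_t): v_t = √[μ(2/r − 1/a_t)] = 34.436 km/s.
Δv₂ = |v_t − v_c| = |34.436 − 25.988| = 8.448 km/s.

Δv₂ = 8.448 km/s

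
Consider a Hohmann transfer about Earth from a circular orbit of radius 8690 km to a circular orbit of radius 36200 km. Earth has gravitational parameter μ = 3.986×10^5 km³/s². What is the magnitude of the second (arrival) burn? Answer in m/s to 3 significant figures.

Δv₂ = 1250 m/s

Transfer-ellipse semi-major axis a_t = (r₁ + r₂)/2 = (8690 + 36200)/2 = 22445 km.
On the circular orbit at r = 36200 km, v_c = √(μ/r) = 3.3183 km/s.
Vis-viva on the transfer ellipse at r = 36200 km gives v_t = √[μ(2/r − 1/a_t)] = 2.0647 km/s.
Δv₂ = |v_t − v_c| = |2.0647 − 3.3183| = 1.254 km/s.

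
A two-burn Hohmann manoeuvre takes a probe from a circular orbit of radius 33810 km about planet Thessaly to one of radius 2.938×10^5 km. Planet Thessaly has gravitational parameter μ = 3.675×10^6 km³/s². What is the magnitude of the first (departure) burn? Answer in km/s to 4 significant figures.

Transfer-ellipse semi-major axis a_t = (r₁ + r₂)/2 = (33810 + 2.938×10^5)/2 = 1.63805×10^5 km.
Circular speed at r = 33810 km: v_c = √(μ/r) = 10.426 km/s.
Transfer-orbit speed at the same r (vis-viva, a = a_t): v_t = √[μ(2/r − 1/a_t)] = 13.963 km/s.
Δv₁ = |v_t − v_c| = |13.963 − 10.426| = 3.537 km/s.

Δv₁ = 3.537 km/s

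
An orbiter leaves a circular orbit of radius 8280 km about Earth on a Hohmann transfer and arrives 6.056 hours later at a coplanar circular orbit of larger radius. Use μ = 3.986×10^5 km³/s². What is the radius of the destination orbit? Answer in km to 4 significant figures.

r₂ = 45270 km

Transfer time t = 6.056 hours = 21801.6 s, and t = π√(a_t³/μ).
So a_t = (μ t²/π²)^(1/3) = (3.986×10^5 × (21801.6)² / π²)^(1/3) = 26776 km.
Since a_t = (r₁ + r₂)/2, r₂ = 2a_t − r₁ = 2×26776 − 8280 = 45272 km.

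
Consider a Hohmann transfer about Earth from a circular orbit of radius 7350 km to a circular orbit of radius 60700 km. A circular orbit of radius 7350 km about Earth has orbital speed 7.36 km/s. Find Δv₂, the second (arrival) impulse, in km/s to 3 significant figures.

From the circular-orbit relation v² = μ/r at r = 7350 km: μ = v²r = (7.36)² × 7350 = 3.98147×10^5 km³/s².
Transfer-ellipse semi-major axis a_t = (r₁ + r₂)/2 = (7350 + 60700)/2 = 34025 km.
Circular speed at r = 60700 km: v_c = √(μ/r) = 2.561 km/s.
Transfer-orbit speed at the same r (vis-viva, a = a_t): v_t = √[μ(2/r − 1/a_t)] = 1.190 km/s.
Δv₂ = |v_t − v_c| = |1.190 − 2.561| = 1.371 km/s.

Δv₂ = 1.37 km/s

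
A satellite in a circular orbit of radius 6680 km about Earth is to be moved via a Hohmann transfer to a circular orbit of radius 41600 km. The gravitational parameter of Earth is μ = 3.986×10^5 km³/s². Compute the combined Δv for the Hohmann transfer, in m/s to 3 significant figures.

The Hohmann ellipse has a_t = (r₁ + r₂)/2 = 24140 km.
Circular speed at r₁: v₁ = √(μ/r₁) = √(3.986×10^5/6680) = 7.72468 km/s.
Transfer-orbit speed at r₁ (vis-viva equation): v_p = √[μ(2/r₁ − 1/a_t)] = 10.1405 km/s.
First burn Δv₁ = |v_p − v₁| = 2.416 km/s.
At r₂, v₂ = √(μ/r₂) = 3.095 km/s.
Transfer-orbit speed at r₂: v_a = √[μ(2/r₂ − 1/a_t)] = 1.628 km/s.
Second burn Δv₂ = |v₂ − v_a| = 1.467 km/s.
Total Δv = Δv₁ + Δv₂ = 3.883 km/s.

Δv = 3880 m/s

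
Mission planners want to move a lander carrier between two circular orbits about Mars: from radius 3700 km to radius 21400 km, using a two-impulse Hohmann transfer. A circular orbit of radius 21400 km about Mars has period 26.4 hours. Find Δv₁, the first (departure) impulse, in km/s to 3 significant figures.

Δv₁ = 1.04 km/s

From Kepler's third law T² = 4π²r³/μ at r = 21400 km, T = 26.4 hours = 26.4 × 3600 s = 95040 s: μ = 4π²r³/T² = 42834.0 km³/s².
The Hohmann ellipse has a_t = (r₁ + r₂)/2 = 12550 km.
Circular speed at r = 3700 km: v_c = √(μ/r) = 3.402 km/s.
Vis-viva on the transfer ellipse at r = 3700 km gives v_t = √[μ(2/r − 1/a_t)] = 4.443 km/s.
Δv₁ = |v_t − v_c| = |4.443 − 3.402| = 1.041 km/s.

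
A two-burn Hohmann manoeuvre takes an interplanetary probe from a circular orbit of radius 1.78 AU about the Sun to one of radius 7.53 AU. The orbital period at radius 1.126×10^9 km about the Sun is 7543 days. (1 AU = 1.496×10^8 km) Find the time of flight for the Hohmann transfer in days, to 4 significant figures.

t = 1834 days

From Kepler's third law T² = 4π²r³/μ at r = 1.126×10^9 km, T = 7543 days = 7543 × 86400 s = 6.517152×10^8 s: μ = 4π²r³/T² = 1.32696×10^11 km³/s².
In km: r₁ = 1.78 × 1.496×10^8 = 2.66288×10^8 km; r₂ = 7.53 × 1.496×10^8 = 1.126488×10^9 km.
The Hohmann ellipse has a_t = (r₁ + r₂)/2 = 6.96388×10^8 km.
By Kepler's third law the transfer-orbit period is T = 2π√(a_t³/μ), so t = T/2 = 1.585×10^8 s.
Converting: 1.585×10^8 s ÷ 86400 s/day = 1834 days.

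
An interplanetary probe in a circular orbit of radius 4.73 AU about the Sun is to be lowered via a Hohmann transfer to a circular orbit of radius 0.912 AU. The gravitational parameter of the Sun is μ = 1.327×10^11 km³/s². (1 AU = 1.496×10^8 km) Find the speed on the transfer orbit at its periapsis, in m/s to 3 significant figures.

v = 40400 m/s

In km: r₁ = 4.73 × 1.496×10^8 = 7.07608×10^8 km; r₂ = 0.912 × 1.496×10^8 = 1.364352×10^8 km.
Semi-major axis of the transfer orbit: a_t = (7.07608×10^8 + 1.364352×10^8)/2 = 4.220216×10^8 km.
At periapsis, r = 1.364352×10^8 km.
Applying v² = μ(2/r − 1/a_t): v = 40.38 km/s.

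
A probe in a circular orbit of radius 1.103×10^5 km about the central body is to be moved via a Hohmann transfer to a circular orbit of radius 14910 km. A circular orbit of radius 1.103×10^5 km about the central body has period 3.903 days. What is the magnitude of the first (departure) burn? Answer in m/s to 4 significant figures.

From Kepler's third law T² = 4π²r³/μ at r = 1.103×10^5 km, T = 3.903 days = 3.903 × 86400 s = 3.372192×10^5 s: μ = 4π²r³/T² = 4.65867×10^5 km³/s².
The Hohmann ellipse has a_t = (r₁ + r₂)/2 = 62605 km.
Circular speed at r = 1.103×10^5 km: v_c = √(μ/r) = 2.055 km/s.
Transfer-orbit speed at the same r (vis-viva, a = a_t): v_t = √[μ(2/r − 1/a_t)] = 1.003 km/s.
Δv₁ = |v_t − v_c| = |1.003 − 2.055| = 1.052 km/s.

Δv₁ = 1052 m/s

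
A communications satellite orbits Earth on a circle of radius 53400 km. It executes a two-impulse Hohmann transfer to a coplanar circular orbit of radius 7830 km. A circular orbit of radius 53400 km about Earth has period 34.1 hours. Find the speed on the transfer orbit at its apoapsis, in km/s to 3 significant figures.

v = 1.38 km/s

From Kepler's third law T² = 4π²r³/μ at r = 53400 km, T = 34.1 hours = 34.1 × 3600 s = 1.2276×10^5 s: μ = 4π²r³/T² = 3.98905×10^5 km³/s².
Transfer-ellipse semi-major axis a_t = (r₁ + r₂)/2 = (53400 + 7830)/2 = 30615 km.
At apoapsis, r = 53400 km.
Vis-viva: v = √[μ(2/r − 1/a_t)] = √[3.98905×10^5 × (2/53400 − 1/30615)] = 1.382 km/s.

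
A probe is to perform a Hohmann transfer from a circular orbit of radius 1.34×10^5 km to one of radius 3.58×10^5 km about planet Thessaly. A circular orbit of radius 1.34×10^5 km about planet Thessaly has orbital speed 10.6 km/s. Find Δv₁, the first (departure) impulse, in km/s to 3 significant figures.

From the circular-orbit relation v² = μ/r at r = 1.34×10^5 km: μ = v²r = (10.6)² × 1.34×10^5 = 1.50562×10^7 km³/s².
Transfer-ellipse semi-major axis a_t = (r₁ + r₂)/2 = (1.340×10^5 + 3.580×10^5)/2 = 2.460×10^5 km.
Circular speed at r = 1.340×10^5 km: v_c = √(μ/r) = 10.600 km/s.
Transfer-orbit speed at the same r (vis-viva, a = a_t): v_t = √[μ(2/r − 1/a_t)] = 12.787 km/s.
Δv₁ = |v_t − v_c| = |12.787 − 10.600| = 2.187 km/s.

Δv₁ = 2.19 km/s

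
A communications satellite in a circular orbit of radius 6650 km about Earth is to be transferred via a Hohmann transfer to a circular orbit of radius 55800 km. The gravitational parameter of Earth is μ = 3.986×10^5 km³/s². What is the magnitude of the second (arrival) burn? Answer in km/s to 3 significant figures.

Semi-major axis of the transfer orbit: a_t = (6650 + 55800)/2 = 31225 km.
On the circular orbit at r = 55800 km, v_c = √(μ/r) = 2.6727 km/s.
Vis-viva on the transfer ellipse at r = 55800 km gives v_t = √[μ(2/r − 1/a_t)] = 1.2334 km/s.
Δv₂ = |v_t − v_c| = |1.2334 − 2.6727| = 1.439 km/s.

Δv₂ = 1.44 km/s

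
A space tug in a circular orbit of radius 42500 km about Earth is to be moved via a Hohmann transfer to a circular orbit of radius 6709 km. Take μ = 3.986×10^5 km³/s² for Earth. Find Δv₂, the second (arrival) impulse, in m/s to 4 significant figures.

Transfer-ellipse semi-major axis a_t = (r₁ + r₂)/2 = (42500 + 6709)/2 = 24604.5 km.
Circular speed at r = 6709 km: v_c = √(μ/r) = 7.708 km/s.
Transfer-orbit speed at the same r (vis-viva, a = a_t): v_t = √[μ(2/r − 1/a_t)] = 10.13 km/s.
Δv₂ = |v_t − v_c| = |10.13 − 7.708| = 2.422 km/s.

Δv₂ = 2422 m/s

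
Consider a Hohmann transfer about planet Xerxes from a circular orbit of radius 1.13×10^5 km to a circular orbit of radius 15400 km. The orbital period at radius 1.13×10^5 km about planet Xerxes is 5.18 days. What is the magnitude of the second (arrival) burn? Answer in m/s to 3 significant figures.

Δv₂ = 1400 m/s

From Kepler's third law T² = 4π²r³/μ at r = 1.13×10^5 km, T = 5.18 days = 5.18 × 86400 s = 4.47552×10^5 s: μ = 4π²r³/T² = 2.84386×10^5 km³/s².
Transfer-ellipse semi-major axis a_t = (r₁ + r₂)/2 = (1.130×10^5 + 15400)/2 = 64200 km.
On the circular orbit at r = 15400 km, v_c = √(μ/r) = 4.297 km/s.
Transfer-orbit speed at the same r (vis-viva, a = a_t): v_t = √[μ(2/r − 1/a_t)] = 5.701 km/s.
Δv₂ = |v_t − v_c| = |5.701 − 4.297| = 1.404 km/s.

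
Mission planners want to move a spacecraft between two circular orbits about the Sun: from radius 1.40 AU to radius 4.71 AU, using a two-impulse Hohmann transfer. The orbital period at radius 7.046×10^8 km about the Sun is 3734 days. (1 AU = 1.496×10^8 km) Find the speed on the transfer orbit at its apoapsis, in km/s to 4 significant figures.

v = 9.289 km/s

From Kepler's third law T² = 4π²r³/μ at r = 7.046×10^8 km, T = 3734 days = 3734 × 86400 s = 3.226176×10^8 s: μ = 4π²r³/T² = 1.32682×10^11 km³/s².
In km: r₁ = 1.40 × 1.496×10^8 = 2.0944×10^8 km; r₂ = 4.71 × 1.496×10^8 = 7.04616×10^8 km.
Transfer-ellipse semi-major axis a_t = (r₁ + r₂)/2 = (2.0944×10^8 + 7.04616×10^8)/2 = 4.57028×10^8 km.
The apoapsis of the transfer ellipse is at r = 7.04616×10^8 km.
Vis-viva: v = √[μ(2/r − 1/a_t)] = √[1.32682×10^11 × (2/7.04616×10^8 − 1/4.57028×10^8)] = 9.289 km/s.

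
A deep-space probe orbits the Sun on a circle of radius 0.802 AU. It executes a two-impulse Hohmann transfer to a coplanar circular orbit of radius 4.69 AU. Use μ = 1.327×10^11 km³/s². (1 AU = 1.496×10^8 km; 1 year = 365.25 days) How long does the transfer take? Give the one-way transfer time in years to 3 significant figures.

t = 2.28 years

In km: r₁ = 0.802 × 1.496×10^8 = 1.199792×10^8 km; r₂ = 4.69 × 1.496×10^8 = 7.01624×10^8 km.
Semi-major axis of the transfer orbit: a_t = (1.199792×10^8 + 7.01624×10^8)/2 = 4.108016×10^8 km.
Half the transfer-orbit period gives t = π√(a_t³/μ) = 7.181×10^7 s.
Converting: 7.181×10^7 s ÷ 3.15576×10^7 s/year (365.25 × 86400) = 2.28 years.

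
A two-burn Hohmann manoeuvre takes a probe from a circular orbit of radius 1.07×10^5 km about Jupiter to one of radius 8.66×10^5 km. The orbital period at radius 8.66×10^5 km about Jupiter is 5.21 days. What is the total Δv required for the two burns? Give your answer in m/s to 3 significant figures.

Δv = 17900 m/s

From Kepler's third law T² = 4π²r³/μ at r = 8.66×10^5 km, T = 5.21 days = 5.21 × 86400 s = 4.50144×10^5 s: μ = 4π²r³/T² = 1.26535×10^8 km³/s².
Semi-major axis of the transfer orbit: a_t = (1.070×10^5 + 8.660×10^5)/2 = 4.865×10^5 km.
At r₁ the circular-orbit speed is v₁ = √(μ/r₁) = 34.39 km/s.
On the transfer ellipse at r₁, v² = μ(2/r − 1/a) gives v_p = √[μ(2/r₁ − 1/a_t)] = 45.88 km/s.
First burn Δv₁ = |v_p − v₁| = 11.49 km/s.
At r₂, v₂ = √(μ/r₂) = 12.088 km/s.
Transfer-orbit speed at r₂: v_a = √[μ(2/r₂ − 1/a_t)] = 5.6689 km/s.
Second burn Δv₂ = |v₂ − v_a| = 6.419 km/s.
Δv = Δv₁ + Δv₂ = 11.49 + 6.419 = 17.91 km/s.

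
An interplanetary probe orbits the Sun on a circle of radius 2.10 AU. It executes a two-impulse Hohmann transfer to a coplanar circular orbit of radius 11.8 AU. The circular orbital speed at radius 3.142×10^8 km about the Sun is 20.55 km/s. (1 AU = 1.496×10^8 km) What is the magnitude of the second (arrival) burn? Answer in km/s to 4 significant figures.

From the circular-orbit relation v² = μ/r at r = 3.142×10^8 km: μ = v²r = (20.55)² × 3.142×10^8 = 1.32687×10^11 km³/s².
In km: r₁ = 2.10 × 1.496×10^8 = 3.1416×10^8 km; r₂ = 11.8 × 1.496×10^8 = 1.76528×10^9 km.
Semi-major axis of the transfer orbit: a_t = (3.1416×10^8 + 1.76528×10^9)/2 = 1.03972×10^9 km.
On the circular orbit at r = 1.76528×10^9 km, v_c = √(μ/r) = 8.670 km/s.
Vis-viva on the transfer ellipse at r = 1.76528×10^9 km gives v_t = √[μ(2/r − 1/a_t)] = 4.766 km/s.
Δv₂ = |v_t − v_c| = |4.766 − 8.670| = 3.904 km/s.

Δv₂ = 3.904 km/s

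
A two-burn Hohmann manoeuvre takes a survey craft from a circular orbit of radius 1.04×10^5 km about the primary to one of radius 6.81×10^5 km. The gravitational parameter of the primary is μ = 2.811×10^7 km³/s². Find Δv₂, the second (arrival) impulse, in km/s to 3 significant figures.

Semi-major axis of the transfer orbit: a_t = (1.040×10^5 + 6.810×10^5)/2 = 3.925×10^5 km.
Circular speed at r = 6.810×10^5 km: v_c = √(μ/r) = 6.425 km/s.
Transfer-orbit speed at the same r (vis-viva, a = a_t): v_t = √[μ(2/r − 1/a_t)] = 3.307 km/s.
Δv₂ = |v_t − v_c| = |3.307 − 6.425| = 3.118 km/s.

Δv₂ = 3.12 km/s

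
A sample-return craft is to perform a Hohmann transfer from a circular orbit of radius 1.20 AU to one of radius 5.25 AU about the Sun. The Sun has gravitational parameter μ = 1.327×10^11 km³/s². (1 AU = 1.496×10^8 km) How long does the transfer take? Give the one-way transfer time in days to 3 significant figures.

In km: r₁ = 1.20 × 1.496×10^8 = 1.7952×10^8 km; r₂ = 5.25 × 1.496×10^8 = 7.854×10^8 km.
The Hohmann ellipse has a_t = (r₁ + r₂)/2 = 4.8246×10^8 km.
Half the transfer-orbit period gives t = π√(a_t³/μ) = 9.139×10^7 s.
Converting: 9.139×10^7 s ÷ 86400 s/day = 1060 days.

t = 1060 days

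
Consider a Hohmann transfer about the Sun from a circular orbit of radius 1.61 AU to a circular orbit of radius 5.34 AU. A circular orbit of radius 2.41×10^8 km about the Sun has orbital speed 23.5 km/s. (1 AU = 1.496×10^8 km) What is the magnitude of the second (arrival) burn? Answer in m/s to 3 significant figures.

From the circular-orbit relation v² = μ/r at r = 2.41×10^8 km: μ = v²r = (23.5)² × 2.41×10^8 = 1.33092×10^11 km³/s².
In km: r₁ = 1.61 × 1.496×10^8 = 2.40856×10^8 km; r₂ = 5.34 × 1.496×10^8 = 7.98864×10^8 km.
Transfer-ellipse semi-major axis a_t = (r₁ + r₂)/2 = (2.40856×10^8 + 7.98864×10^8)/2 = 5.1986×10^8 km.
On the circular orbit at r = 7.98864×10^8 km, v_c = √(μ/r) = 12.9074 km/s.
Vis-viva on the transfer ellipse at r = 7.98864×10^8 km gives v_t = √[μ(2/r − 1/a_t)] = 8.78568 km/s.
Δv₂ = |v_t − v_c| = |8.78568 − 12.9074| = 4.122 km/s.

Δv₂ = 4120 m/s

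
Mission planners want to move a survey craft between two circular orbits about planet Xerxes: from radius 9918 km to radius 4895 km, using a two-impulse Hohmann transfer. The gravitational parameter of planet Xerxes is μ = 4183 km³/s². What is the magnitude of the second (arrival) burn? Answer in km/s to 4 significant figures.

Semi-major axis of the transfer orbit: a_t = (9918 + 4895)/2 = 7406.5 km.
On the circular orbit at r = 4895 km, v_c = √(μ/r) = 0.92442 km/s.
Transfer-orbit speed at the same r (vis-viva, a = a_t): v_t = √[μ(2/r − 1/a_t)] = 1.0697 km/s.
Δv₂ = |v_t − v_c| = |1.0697 − 0.92442| = 0.1453 km/s.

Δv₂ = 0.1453 km/s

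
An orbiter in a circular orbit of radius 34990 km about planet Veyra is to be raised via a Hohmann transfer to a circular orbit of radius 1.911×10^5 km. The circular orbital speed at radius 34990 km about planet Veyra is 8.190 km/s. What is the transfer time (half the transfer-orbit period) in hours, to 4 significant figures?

From the circular-orbit relation v² = μ/r at r = 34990 km: μ = v²r = (8.190)² × 34990 = 2.34699×10^6 km³/s².
The Hohmann ellipse has a_t = (r₁ + r₂)/2 = 1.13045×10^5 km.
Transfer time t = π√(a_t³/μ) = π√((1.13045×10^5)³ / 2.34699×10^6) = 77940 s.
Converting: 77940 s ÷ 3600 s/hour = 21.65 hours.

t = 21.65 hours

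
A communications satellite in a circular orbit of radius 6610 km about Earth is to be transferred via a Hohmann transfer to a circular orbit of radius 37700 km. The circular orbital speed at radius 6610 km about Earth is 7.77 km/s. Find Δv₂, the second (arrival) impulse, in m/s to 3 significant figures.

From the circular-orbit relation v² = μ/r at r = 6610 km: μ = v²r = (7.77)² × 6610 = 3.99065×10^5 km³/s².
The Hohmann ellipse has a_t = (r₁ + r₂)/2 = 22155 km.
On the circular orbit at r = 37700 km, v_c = √(μ/r) = 3.2535 km/s.
Transfer-orbit speed at the same r (vis-viva, a = a_t): v_t = √[μ(2/r − 1/a_t)] = 1.7771 km/s.
Δv₂ = |v_t − v_c| = |1.7771 − 3.2535| = 1.476 km/s.

Δv₂ = 1480 m/s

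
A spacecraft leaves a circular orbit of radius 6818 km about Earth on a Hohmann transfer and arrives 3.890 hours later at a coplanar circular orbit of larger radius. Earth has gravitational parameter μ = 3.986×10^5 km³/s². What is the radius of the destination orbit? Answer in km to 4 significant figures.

r₂ = 33050 km

Transfer time t = 3.890 hours = 14004 s, and t = π√(a_t³/μ).
So a_t = (μ t²/π²)^(1/3) = (3.986×10^5 × (14004)² / π²)^(1/3) = 19933 km.
Since a_t = (r₁ + r₂)/2, r₂ = 2a_t − r₁ = 2×19933 − 6818 = 33048 km.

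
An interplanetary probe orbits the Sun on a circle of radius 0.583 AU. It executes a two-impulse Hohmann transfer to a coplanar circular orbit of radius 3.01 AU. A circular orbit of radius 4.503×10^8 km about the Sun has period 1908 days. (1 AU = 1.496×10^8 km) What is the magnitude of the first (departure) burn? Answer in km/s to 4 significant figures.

Δv₁ = 11.48 km/s

From Kepler's third law T² = 4π²r³/μ at r = 4.503×10^8 km, T = 1908 days = 1908 × 86400 s = 1.648512×10^8 s: μ = 4π²r³/T² = 1.32642×10^11 km³/s².
In km: r₁ = 0.583 × 1.496×10^8 = 8.72168×10^7 km; r₂ = 3.01 × 1.496×10^8 = 4.50296×10^8 km.
Semi-major axis of the transfer orbit: a_t = (8.72168×10^7 + 4.50296×10^8)/2 = 2.687564×10^8 km.
On the circular orbit at r = 8.72168×10^7 km, v_c = √(μ/r) = 39.00 km/s.
Vis-viva on the transfer ellipse at r = 8.72168×10^7 km gives v_t = √[μ(2/r − 1/a_t)] = 50.48 km/s.
Δv₁ = |v_t − v_c| = |50.48 − 39.00| = 11.48 km/s.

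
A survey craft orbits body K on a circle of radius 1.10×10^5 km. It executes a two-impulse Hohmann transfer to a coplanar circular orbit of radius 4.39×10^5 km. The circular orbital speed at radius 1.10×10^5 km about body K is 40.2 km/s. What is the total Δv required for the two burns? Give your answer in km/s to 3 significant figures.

From the circular-orbit relation v² = μ/r at r = 1.10×10^5 km: μ = v²r = (40.2)² × 1.10×10^5 = 1.77764×10^8 km³/s².
Semi-major axis of the transfer orbit: a_t = (1.100×10^5 + 4.390×10^5)/2 = 2.745×10^5 km.
At r₁ the circular-orbit speed is v₁ = √(μ/r₁) = 40.20 km/s.
On the transfer ellipse at r₁, vis-viva equation gives v_p = √[μ(2/r₁ − 1/a_t)] = 50.84 km/s.
First burn Δv₁ = |v_p − v₁| = 10.64 km/s.
At r₂, v₂ = √(μ/r₂) = 20.12288 km/s.
Transfer-orbit speed at r₂: v_a = √[μ(2/r₂ − 1/a_t)] = 12.73841 km/s.
Second burn Δv₂ = |v₂ − v_a| = 7.384 km/s.
Δv = Δv₁ + Δv₂ = 10.64 + 7.384 = 18.02 km/s.

Δv = 18.0 km/s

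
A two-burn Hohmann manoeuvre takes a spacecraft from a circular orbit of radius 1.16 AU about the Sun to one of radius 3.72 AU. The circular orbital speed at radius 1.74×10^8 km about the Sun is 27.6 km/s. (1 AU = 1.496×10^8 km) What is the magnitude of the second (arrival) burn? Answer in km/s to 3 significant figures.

From the circular-orbit relation v² = μ/r at r = 1.74×10^8 km: μ = v²r = (27.6)² × 1.74×10^8 = 1.32546×10^11 km³/s².
In km: r₁ = 1.16 × 1.496×10^8 = 1.73536×10^8 km; r₂ = 3.72 × 1.496×10^8 = 5.56512×10^8 km.
Transfer-ellipse semi-major axis a_t = (r₁ + r₂)/2 = (1.73536×10^8 + 5.56512×10^8)/2 = 3.65024×10^8 km.
Circular speed at r = 5.56512×10^8 km: v_c = √(μ/r) = 15.433 km/s.
Vis-viva on the transfer ellipse at r = 5.56512×10^8 km gives v_t = √[μ(2/r − 1/a_t)] = 10.641 km/s.
Δv₂ = |v_t − v_c| = |10.641 − 15.433| = 4.792 km/s.

Δv₂ = 4.79 km/s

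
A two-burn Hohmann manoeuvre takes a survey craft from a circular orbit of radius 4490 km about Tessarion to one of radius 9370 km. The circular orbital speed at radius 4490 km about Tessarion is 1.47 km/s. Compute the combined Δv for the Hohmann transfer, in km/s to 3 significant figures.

Δv = 0.438 km/s

From the circular-orbit relation v² = μ/r at r = 4490 km: μ = v²r = (1.47)² × 4490 = 9702.44 km³/s².
Semi-major axis of the transfer orbit: a_t = (4490 + 9370)/2 = 6930 km.
Circular speed at r₁: v₁ = √(μ/r₁) = √(9702.44/4490) = 1.4700 km/s.
Transfer-orbit speed at r₁ (v² = μ(2/r − 1/a)): v_p = √[μ(2/r₁ − 1/a_t)] = 1.7093 km/s.
First burn Δv₁ = |v_p − v₁| = 0.2393 km/s.
Circular speed at r₂: v₂ = √(μ/r₂) = 1.0176 km/s.
Transfer-orbit speed at r₂: v_a = √[μ(2/r₂ − 1/a_t)] = 0.81908 km/s.
Second burn Δv₂ = |v₂ − v_a| = 0.1985 km/s.
Δv = Δv₁ + Δv₂ = 0.2393 + 0.1985 = 0.4378 km/s.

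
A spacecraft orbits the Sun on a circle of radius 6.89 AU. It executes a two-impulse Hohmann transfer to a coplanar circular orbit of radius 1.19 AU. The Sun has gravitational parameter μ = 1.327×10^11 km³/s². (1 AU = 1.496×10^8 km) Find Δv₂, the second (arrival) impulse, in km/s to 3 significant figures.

Δv₂ = 8.35 km/s

In km: r₁ = 6.89 × 1.496×10^8 = 1.030744×10^9 km; r₂ = 1.19 × 1.496×10^8 = 1.78024×10^8 km.
The Hohmann ellipse has a_t = (r₁ + r₂)/2 = 6.04384×10^8 km.
On the circular orbit at r = 1.78024×10^8 km, v_c = √(μ/r) = 27.30211 km/s.
Transfer-orbit speed at the same r (vis-viva, a = a_t): v_t = √[μ(2/r − 1/a_t)] = 35.65456 km/s.
Δv₂ = |v_t − v_c| = |35.65456 − 27.30211| = 8.352 km/s.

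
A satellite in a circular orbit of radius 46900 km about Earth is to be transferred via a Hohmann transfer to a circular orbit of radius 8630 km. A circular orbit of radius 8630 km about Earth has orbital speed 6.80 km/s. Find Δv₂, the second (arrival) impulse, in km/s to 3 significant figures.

From the circular-orbit relation v² = μ/r at r = 8630 km: μ = v²r = (6.80)² × 8630 = 3.99051×10^5 km³/s².
The Hohmann ellipse has a_t = (r₁ + r₂)/2 = 27765 km.
On the circular orbit at r = 8630 km, v_c = √(μ/r) = 6.800 km/s.
Vis-viva on the transfer ellipse at r = 8630 km gives v_t = √[μ(2/r − 1/a_t)] = 8.838 km/s.
Δv₂ = |v_t − v_c| = |8.838 − 6.800| = 2.038 km/s.

Δv₂ = 2.04 km/s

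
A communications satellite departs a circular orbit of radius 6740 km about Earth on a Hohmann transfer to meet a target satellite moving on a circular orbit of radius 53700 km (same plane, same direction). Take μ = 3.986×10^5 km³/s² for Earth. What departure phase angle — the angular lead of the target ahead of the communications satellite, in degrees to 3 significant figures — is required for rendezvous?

φ = 104°

Transfer-ellipse semi-major axis a_t = (r₁ + r₂)/2 = (6740 + 53700)/2 = 30220 km.
The half-period of the transfer ellipse is t = π√(a_t³/μ) = 26141 s.
The target's mean motion on its circular orbit is ω₂ = √(μ/r₂³) = 5.0735×10^-5 rad/s.
Angle swept by the target during transfer: ω₂·t = 1.3263 rad = 75.99°.
Arrival is 180° from departure on the ellipse, so φ = 180° − 75.99° = 104°.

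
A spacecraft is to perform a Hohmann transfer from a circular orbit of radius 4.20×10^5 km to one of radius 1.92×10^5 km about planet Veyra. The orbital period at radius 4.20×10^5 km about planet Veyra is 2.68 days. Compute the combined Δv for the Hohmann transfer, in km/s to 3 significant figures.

Δv = 5.26 km/s

From Kepler's third law T² = 4π²r³/μ at r = 4.20×10^5 km, T = 2.68 days = 2.68 × 86400 s = 2.31552×10^5 s: μ = 4π²r³/T² = 5.45520×10^7 km³/s².
Semi-major axis of the transfer orbit: a_t = (4.200×10^5 + 1.920×10^5)/2 = 3.060×10^5 km.
At r₁ the circular-orbit speed is v₁ = √(μ/r₁) = 11.397 km/s.
On the transfer ellipse at r₁, vis-viva gives v_a = √[μ(2/r₁ − 1/a_t)] = 9.0276 km/s.
First burn Δv₁ = |v_a − v₁| = 2.369 km/s.
At r₂, v₂ = √(μ/r₂) = 16.856 km/s.
Transfer-orbit speed at r₂: v_p = √[μ(2/r₂ − 1/a_t)] = 19.748 km/s.
Second burn Δv₂ = |v₂ − v_p| = 2.892 km/s.
Total Δv = Δv₁ + Δv₂ = 5.261 km/s.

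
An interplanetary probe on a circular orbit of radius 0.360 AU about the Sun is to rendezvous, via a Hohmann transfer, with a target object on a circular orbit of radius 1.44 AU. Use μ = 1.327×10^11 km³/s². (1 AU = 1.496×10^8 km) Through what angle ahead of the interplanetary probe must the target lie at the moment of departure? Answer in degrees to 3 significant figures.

φ = 91.1°

In km: r₁ = 0.360 × 1.496×10^8 = 5.3856×10^7 km; r₂ = 1.44 × 1.496×10^8 = 2.15424×10^8 km.
Transfer-ellipse semi-major axis a_t = (r₁ + r₂)/2 = (5.3856×10^7 + 2.15424×10^8)/2 = 1.3464×10^8 km.
The half-period of the transfer ellipse is t = π√(a_t³/μ) = 1.34733×10^7 s.
Target angular speed ω₂ = √(μ/r₂³) = 1.15211×10^-7 rad/s.
Angle swept by the target during transfer: ω₂·t = 1.5523 rad = 88.94°.
Arrival is 180° from departure on the ellipse, so φ = 180° − 88.94° = 91.1°.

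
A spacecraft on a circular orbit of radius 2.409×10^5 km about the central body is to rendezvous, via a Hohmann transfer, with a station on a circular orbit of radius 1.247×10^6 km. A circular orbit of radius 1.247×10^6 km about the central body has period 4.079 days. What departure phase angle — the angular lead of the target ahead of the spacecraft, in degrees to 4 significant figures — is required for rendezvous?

φ = 97.06°

From Kepler's third law T² = 4π²r³/μ at r = 1.247×10^6 km, T = 4.079 days = 4.079 × 86400 s = 3.524256×10^5 s: μ = 4π²r³/T² = 6.16345×10^8 km³/s².
Transfer-ellipse semi-major axis a_t = (r₁ + r₂)/2 = (2.409×10^5 + 1.247×10^6)/2 = 7.4395×10^5 km.
Transfer time t = π√(a_t³/μ) = 81199.5 s.
The target's mean motion on its circular orbit is ω₂ = √(μ/r₂³) = 1.78284×10^-5 rad/s.
Angle swept by the target during transfer: ω₂·t = 1.44766 rad = 82.94°.
The spacecraft traverses 180° on the transfer ellipse, so the target must lead by 180° − 82.94° = 97.06°.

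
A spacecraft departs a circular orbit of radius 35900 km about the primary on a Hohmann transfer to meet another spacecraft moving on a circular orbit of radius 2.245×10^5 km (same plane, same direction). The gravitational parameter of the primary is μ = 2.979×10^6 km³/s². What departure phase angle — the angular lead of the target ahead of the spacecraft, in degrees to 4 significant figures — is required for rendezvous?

Transfer-ellipse semi-major axis a_t = (r₁ + r₂)/2 = (35900 + 2.245×10^5)/2 = 1.302×10^5 km.
Transfer time t = π√(a_t³/μ) = 85513 s.
The target's mean motion on its circular orbit is ω₂ = √(μ/r₂³) = 1.6226×10^-5 rad/s.
Angle swept by the target during transfer: ω₂·t = 1.3875 rad = 79.50°.
Arrival is 180° from departure on the ellipse, so φ = 180° − 79.50° = 100.5°.

φ = 100.5°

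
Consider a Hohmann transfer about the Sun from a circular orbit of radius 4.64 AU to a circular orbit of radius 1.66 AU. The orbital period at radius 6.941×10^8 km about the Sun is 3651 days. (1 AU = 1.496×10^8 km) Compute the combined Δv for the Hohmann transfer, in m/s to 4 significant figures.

From Kepler's third law T² = 4π²r³/μ at r = 6.941×10^8 km, T = 3651 days = 3651 × 86400 s = 3.154464×10^8 s: μ = 4π²r³/T² = 1.32671×10^11 km³/s².
In km: r₁ = 4.64 × 1.496×10^8 = 6.94144×10^8 km; r₂ = 1.66 × 1.496×10^8 = 2.48336×10^8 km.
The Hohmann ellipse has a_t = (r₁ + r₂)/2 = 4.7124×10^8 km.
Circular speed at r₁: v₁ = √(μ/r₁) = √(1.32671×10^11/6.94144×10^8) = 13.825 km/s.
On the transfer ellipse at r₁, vis-viva gives v_a = √[μ(2/r₁ − 1/a_t)] = 10.036 km/s.
First burn Δv₁ = |v_a − v₁| = 3.789 km/s.
At r₂, v₂ = √(μ/r₂) = 23.1136 km/s.
Transfer-orbit speed at r₂: v_p = √[μ(2/r₂ − 1/a_t)] = 28.0525 km/s.
Second burn Δv₂ = |v₂ − v_p| = 4.939 km/s.
Δv = Δv₁ + Δv₂ = 3.789 + 4.939 = 8.728 km/s.

Δv = 8728 m/s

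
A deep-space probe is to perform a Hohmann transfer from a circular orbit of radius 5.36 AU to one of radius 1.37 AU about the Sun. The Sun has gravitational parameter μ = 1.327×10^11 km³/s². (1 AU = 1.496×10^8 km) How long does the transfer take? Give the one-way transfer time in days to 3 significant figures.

t = 1130 days

In km: r₁ = 5.36 × 1.496×10^8 = 8.01856×10^8 km; r₂ = 1.37 × 1.496×10^8 = 2.04952×10^8 km.
Transfer-ellipse semi-major axis a_t = (r₁ + r₂)/2 = (8.01856×10^8 + 2.04952×10^8)/2 = 5.03404×10^8 km.
Half the transfer-orbit period gives t = π√(a_t³/μ) = 9.741×10^7 s.
Converting: 9.741×10^7 s ÷ 86400 s/day = 1130 days.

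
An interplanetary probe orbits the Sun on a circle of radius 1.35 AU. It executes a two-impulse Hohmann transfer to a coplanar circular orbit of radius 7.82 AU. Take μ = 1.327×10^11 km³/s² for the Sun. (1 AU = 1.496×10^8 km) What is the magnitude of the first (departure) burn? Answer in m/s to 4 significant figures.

Δv₁ = 7843 m/s

In km: r₁ = 1.35 × 1.496×10^8 = 2.0196×10^8 km; r₂ = 7.82 × 1.496×10^8 = 1.169872×10^9 km.
Semi-major axis of the transfer orbit: a_t = (2.0196×10^8 + 1.169872×10^9)/2 = 6.85916×10^8 km.
Circular speed at r = 2.0196×10^8 km: v_c = √(μ/r) = 25.633 km/s.
Transfer-orbit speed at the same r (vis-viva, a = a_t): v_t = √[μ(2/r − 1/a_t)] = 33.476 km/s.
Δv₁ = |v_t − v_c| = |33.476 − 25.633| = 7.843 km/s.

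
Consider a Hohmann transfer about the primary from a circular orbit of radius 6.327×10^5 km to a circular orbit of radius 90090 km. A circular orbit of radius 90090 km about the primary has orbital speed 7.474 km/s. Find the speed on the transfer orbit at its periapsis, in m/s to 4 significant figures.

From the circular-orbit relation v² = μ/r at r = 90090 km: μ = v²r = (7.474)² × 90090 = 5.03249×10^6 km³/s².
Transfer-ellipse semi-major axis a_t = (r₁ + r₂)/2 = (6.327×10^5 + 90090)/2 = 3.61395×10^5 km.
At periapsis, r = 90090 km.
From the vis-viva equation, v = √[μ(2/r − 1/a_t)] = 9.889 km/s.

v = 9889 m/s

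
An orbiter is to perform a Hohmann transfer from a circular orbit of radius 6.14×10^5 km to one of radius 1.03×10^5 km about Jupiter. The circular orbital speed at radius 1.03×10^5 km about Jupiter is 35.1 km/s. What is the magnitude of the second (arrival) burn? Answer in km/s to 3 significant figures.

From the circular-orbit relation v² = μ/r at r = 1.03×10^5 km: μ = v²r = (35.1)² × 1.03×10^5 = 1.26897×10^8 km³/s².
The Hohmann ellipse has a_t = (r₁ + r₂)/2 = 3.585×10^5 km.
Circular speed at r = 1.030×10^5 km: v_c = √(μ/r) = 35.10 km/s.
Vis-viva on the transfer ellipse at r = 1.030×10^5 km gives v_t = √[μ(2/r − 1/a_t)] = 45.94 km/s.
Δv₂ = |v_t − v_c| = |45.94 − 35.10| = 10.84 km/s.

Δv₂ = 10.8 km/s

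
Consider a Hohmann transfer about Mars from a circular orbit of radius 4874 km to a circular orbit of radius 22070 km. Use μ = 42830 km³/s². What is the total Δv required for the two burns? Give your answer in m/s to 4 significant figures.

Transfer-ellipse semi-major axis a_t = (r₁ + r₂)/2 = (4874 + 22070)/2 = 13472 km.
Circular speed at r₁: v₁ = √(μ/r₁) = √(42830/4874) = 2.9644 km/s.
On the transfer ellipse at r₁, v² = μ(2/r − 1/a) gives v_p = √[μ(2/r₁ − 1/a_t)] = 3.7942 km/s.
First burn Δv₁ = |v_p − v₁| = 0.8298 km/s.
At r₂, v₂ = √(μ/r₂) = 1.3931 km/s.
Transfer-orbit speed at r₂: v_a = √[μ(2/r₂ − 1/a_t)] = 0.83791 km/s.
Second burn Δv₂ = |v₂ − v_a| = 0.5552 km/s.
Total Δv = Δv₁ + Δv₂ = 1.385 km/s.

Δv = 1385 m/s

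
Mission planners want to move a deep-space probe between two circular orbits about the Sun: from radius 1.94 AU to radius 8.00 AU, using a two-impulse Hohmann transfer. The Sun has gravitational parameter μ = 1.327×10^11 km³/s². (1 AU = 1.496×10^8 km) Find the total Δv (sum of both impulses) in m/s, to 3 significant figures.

In km: r₁ = 1.94 × 1.496×10^8 = 2.90224×10^8 km; r₂ = 8.00 × 1.496×10^8 = 1.1968×10^9 km.
Transfer-ellipse semi-major axis a_t = (r₁ + r₂)/2 = (2.90224×10^8 + 1.1968×10^9)/2 = 7.43512×10^8 km.
At r₁ the circular-orbit speed is v₁ = √(μ/r₁) = 21.383 km/s.
On the transfer ellipse at r₁, vis-viva equation gives v_p = √[μ(2/r₁ − 1/a_t)] = 27.129 km/s.
First burn Δv₁ = |v_p − v₁| = 5.746 km/s.
Circular speed at r₂: v₂ = √(μ/r₂) = 10.53 km/s.
Transfer-orbit speed at r₂: v_a = √[μ(2/r₂ − 1/a_t)] = 6.579 km/s.
Second burn Δv₂ = |v₂ − v_a| = 3.951 km/s.
Δv = Δv₁ + Δv₂ = 5.746 + 3.951 = 9.697 km/s.

Δv = 9700 m/s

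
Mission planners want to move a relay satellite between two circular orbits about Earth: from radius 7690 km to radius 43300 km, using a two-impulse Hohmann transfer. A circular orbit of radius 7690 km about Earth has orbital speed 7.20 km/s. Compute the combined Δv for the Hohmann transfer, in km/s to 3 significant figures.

Δv = 3.55 km/s

From the circular-orbit relation v² = μ/r at r = 7690 km: μ = v²r = (7.20)² × 7690 = 3.98650×10^5 km³/s².
Transfer-ellipse semi-major axis a_t = (r₁ + r₂)/2 = (7690 + 43300)/2 = 25495 km.
At r₁ the circular-orbit speed is v₁ = √(μ/r₁) = 7.200 km/s.
On the transfer ellipse at r₁, v² = μ(2/r − 1/a) gives v_p = √[μ(2/r₁ − 1/a_t)] = 9.383 km/s.
First burn Δv₁ = |v_p − v₁| = 2.183 km/s.
Circular speed at r₂: v₂ = √(μ/r₂) = 3.034 km/s.
Transfer-orbit speed at r₂: v_a = √[μ(2/r₂ − 1/a_t)] = 1.666 km/s.
Second burn Δv₂ = |v₂ − v_a| = 1.368 km/s.
Total Δv = Δv₁ + Δv₂ = 3.551 km/s.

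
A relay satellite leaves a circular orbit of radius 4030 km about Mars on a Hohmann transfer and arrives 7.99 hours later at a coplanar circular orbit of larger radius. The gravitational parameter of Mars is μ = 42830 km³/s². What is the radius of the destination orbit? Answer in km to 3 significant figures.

r₂ = 26600 km

Transfer time t = 7.99 hours = 28764 s, and t = π√(a_t³/μ).
So a_t = (μ t²/π²)^(1/3) = (42830 × (28764)² / π²)^(1/3) = 15313 km.
Since a_t = (r₁ + r₂)/2, r₂ = 2a_t − r₁ = 2×15313 − 4030 = 26596 km.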